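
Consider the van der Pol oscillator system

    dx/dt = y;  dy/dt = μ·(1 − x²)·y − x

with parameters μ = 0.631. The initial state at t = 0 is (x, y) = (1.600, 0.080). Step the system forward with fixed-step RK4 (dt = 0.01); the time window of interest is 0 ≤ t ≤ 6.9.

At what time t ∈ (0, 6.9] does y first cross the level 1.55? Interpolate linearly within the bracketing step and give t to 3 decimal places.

t=0.000: state=(1.600, 0.080)
step 1 (dt=0.01): k1=(0.080, -1.679), k2=(0.072, -1.671), k3=(0.072, -1.671), k4=(0.063, -1.663); state += dt/6·(k1+2k2+2k3+k4)
t=0.010: state=(1.601, 0.063)
t=0.020: state=(1.601, 0.047)
t=0.030: state=(1.602, 0.030)
continuing one RK4 step at a time; state shown every 25 steps (Δt=0.25):
t=0.250: state=(1.572, -0.291)
t=0.500: state=(1.461, -0.581)
t=0.750: state=(1.285, -0.827)
t=1.000: state=(1.048, -1.065)
t=1.250: state=(0.750, -1.326)
t=1.500: state=(0.382, -1.624)
t=1.750: state=(-0.063, -1.935)
t=2.000: state=(-0.577, -2.140)
t=2.250: state=(-1.106, -2.019)
t=2.500: state=(-1.549, -1.466)
t=2.750: state=(-1.823, -0.722)
t=3.000: state=(-1.921, -0.096)
t=3.250: state=(-1.888, 0.328)
t=3.500: state=(-1.768, 0.610)
t=3.750: state=(-1.588, 0.824)
t=4.000: state=(-1.358, 1.022)
t=4.250: state=(-1.075, 1.241)
t=4.500: state=(-0.733, 1.506)
t=4.530: state=(-0.687, 1.541)
next step: t=4.540: state=(-0.672, 1.553) — y has crossed 1.55
linear interpolation between t=4.530 (1.54134) and t=4.540 (1.55338) → t≈4.537

t = 4.537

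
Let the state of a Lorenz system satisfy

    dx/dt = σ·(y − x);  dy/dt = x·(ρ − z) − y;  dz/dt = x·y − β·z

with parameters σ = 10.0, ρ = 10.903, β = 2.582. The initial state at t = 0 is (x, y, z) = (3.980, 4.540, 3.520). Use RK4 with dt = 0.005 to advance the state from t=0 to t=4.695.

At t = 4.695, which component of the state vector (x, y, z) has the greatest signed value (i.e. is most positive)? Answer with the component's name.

t=0.000: state=(3.980, 4.540, 3.520)
step 1 (dt=0.005): k1=(5.600, 24.844, 8.981), k2=(6.081, 24.796, 9.234), k3=(6.068, 24.802, 9.238), k4=(6.537, 24.759, 9.496); state += dt/6·(k1+2k2+2k3+k4)
t=0.005: state=(4.010, 4.664, 3.566)
t=0.010: state=(4.045, 4.788, 3.615)
t=0.015: state=(4.085, 4.911, 3.667)
continuing one RK4 step at a time; state shown every 40 steps (Δt=0.2):
t=0.200: state=(7.087, 8.807, 8.344)
t=0.400: state=(7.202, 5.400, 14.341)
t=0.600: state=(3.439, 2.198, 11.211)
t=0.800: state=(2.471, 2.574, 7.639)
t=1.000: state=(3.467, 4.336, 6.122)
t=1.200: state=(5.741, 6.965, 7.928)
t=1.400: state=(6.875, 6.455, 12.134)
t=1.600: state=(4.817, 3.698, 11.728)
t=1.800: state=(3.533, 3.388, 9.074)
t=2.000: state=(4.017, 4.584, 7.692)
t=2.200: state=(5.472, 6.214, 8.733)
t=2.400: state=(6.179, 5.998, 11.157)
t=2.600: state=(5.063, 4.375, 11.168)
t=2.800: state=(4.171, 4.030, 9.513)
t=3.000: state=(4.452, 4.825, 8.593)
t=3.200: state=(5.362, 5.791, 9.299)
t=3.400: state=(5.724, 5.599, 10.679)
t=3.600: state=(5.069, 4.665, 10.672)
t=3.800: state=(4.531, 4.445, 9.664)
t=4.000: state=(4.723, 4.966, 9.123)
t=4.200: state=(5.278, 5.518, 9.610)
t=4.400: state=(5.447, 5.355, 10.393)
t=4.600: state=(5.050, 4.814, 10.350)
t=4.695: state=(4.853, 4.686, 10.071)
compare at T: x=4.853, y=4.686, z=10.071

largest component: z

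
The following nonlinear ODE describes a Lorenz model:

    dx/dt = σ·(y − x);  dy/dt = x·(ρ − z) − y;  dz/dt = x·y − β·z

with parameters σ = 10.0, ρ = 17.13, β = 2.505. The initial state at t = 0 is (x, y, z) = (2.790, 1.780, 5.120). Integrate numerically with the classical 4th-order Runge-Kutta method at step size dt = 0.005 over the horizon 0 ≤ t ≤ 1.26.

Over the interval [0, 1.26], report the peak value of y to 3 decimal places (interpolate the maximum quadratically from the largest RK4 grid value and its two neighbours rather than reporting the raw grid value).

t=0.000: state=(2.790, 1.780, 5.120)
step 1 (dt=0.005): k1=(-10.100, 31.728, -7.859), k2=(-9.054, 31.400, -7.636), k3=(-9.089, 31.430, -7.635), k4=(-8.074, 31.130, -7.413); state += dt/6·(k1+2k2+2k3+k4)
t=0.005: state=(2.745, 1.937, 5.082)
t=0.010: state=(2.709, 2.091, 5.046)
t=0.015: state=(2.683, 2.244, 5.012)
continuing one RK4 step at a time; state shown every 10 steps (Δt=0.05):
t=0.050: state=(2.716, 3.288, 4.840)
t=0.100: state=(3.277, 4.903, 4.842)
t=0.150: state=(4.324, 6.884, 5.322)
t=0.200: state=(5.835, 9.306, 6.632)
t=0.250: state=(7.759, 11.906, 9.267)
t=0.300: state=(9.839, 13.793, 13.579)
t=0.350: state=(11.431, 13.529, 18.985)
t=0.400: state=(11.676, 10.423, 23.427)
t=0.450: state=(10.235, 5.964, 24.935)
t=0.500: state=(7.745, 2.420, 23.735)
t=0.550: state=(5.204, 0.567, 21.365)
t=0.600: state=(3.214, -0.082, 18.887)
t=0.650: state=(1.889, -0.163, 16.646)
t=0.700: state=(1.102, -0.055, 14.678)
t=0.750: state=(0.677, 0.085, 12.951)
t=0.800: state=(0.472, 0.215, 11.430)
t=0.850: state=(0.397, 0.337, 10.090)
t=0.900: state=(0.401, 0.467, 8.910)
t=0.950: state=(0.459, 0.627, 7.872)
t=1.000: state=(0.568, 0.838, 6.963)
t=1.050: state=(0.734, 1.132, 6.173)
t=1.100: state=(0.974, 1.544, 5.500)
t=1.150: state=(1.316, 2.130, 4.951)
t=1.200: state=(1.804, 2.963, 4.554)
t=1.250: state=(2.498, 4.139, 4.376)
t=1.260: state=(2.668, 4.426, 4.377)
largest grid value and its neighbours: y(0.315)=14.00433, y(0.320)=14.02371, y(0.325)=14.01544
parabola through these three points peaks at t≈0.321 with y≈14.02426

max y = 14.024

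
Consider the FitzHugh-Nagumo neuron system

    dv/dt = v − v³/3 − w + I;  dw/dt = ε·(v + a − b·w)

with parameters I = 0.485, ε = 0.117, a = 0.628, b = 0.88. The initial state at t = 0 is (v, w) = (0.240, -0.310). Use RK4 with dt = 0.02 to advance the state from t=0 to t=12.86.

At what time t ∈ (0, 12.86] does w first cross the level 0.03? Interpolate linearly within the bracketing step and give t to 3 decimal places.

t=0.000: state=(0.240, -0.310)
step 1 (dt=0.02): k1=(1.030, 0.133), k2=(1.039, 0.135), k3=(1.039, 0.135), k4=(1.047, 0.136); state += dt/6·(k1+2k2+2k3+k4)
t=0.020: state=(0.261, -0.307)
t=0.040: state=(0.282, -0.305)
t=0.060: state=(0.303, -0.302)
continuing one RK4 step at a time; state shown every 25 steps (Δt=0.5):
t=0.500: state=(0.850, -0.228)
t=1.000: state=(1.477, -0.114)
t=1.500: state=(1.797, 0.023)
t=1.520: state=(1.804, 0.029)
next step: t=1.540: state=(1.810, 0.034) — w has crossed 0.03
linear interpolation between t=1.520 (0.02861) and t=1.540 (0.03424) → t≈1.525

t = 1.525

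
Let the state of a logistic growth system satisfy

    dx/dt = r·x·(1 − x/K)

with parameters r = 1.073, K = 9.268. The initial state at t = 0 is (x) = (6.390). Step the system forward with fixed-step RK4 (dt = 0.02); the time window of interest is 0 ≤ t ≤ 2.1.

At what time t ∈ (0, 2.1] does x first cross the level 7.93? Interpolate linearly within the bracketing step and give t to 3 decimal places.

t = 0.915

t=0.000: state=(6.390)
step 1 (dt=0.02): k1=(2.129), k2=(2.120), k3=(2.120), k4=(2.112); state += dt/6·(k1+2k2+2k3+k4)
t=0.020: state=(6.432)
t=0.040: state=(6.474)
t=0.060: state=(6.516)
continuing one RK4 step at a time; state shown every 5 steps (Δt=0.1):
t=0.100: state=(6.598)
t=0.200: state=(6.798)
t=0.300: state=(6.987)
t=0.400: state=(7.167)
t=0.500: state=(7.336)
t=0.600: state=(7.495)
t=0.700: state=(7.644)
t=0.800: state=(7.782)
t=0.900: state=(7.911)
next step: t=0.920: state=(7.936) — x has crossed 7.93
linear interpolation between t=0.900 (7.91142) and t=0.920 (7.93608) → t≈0.915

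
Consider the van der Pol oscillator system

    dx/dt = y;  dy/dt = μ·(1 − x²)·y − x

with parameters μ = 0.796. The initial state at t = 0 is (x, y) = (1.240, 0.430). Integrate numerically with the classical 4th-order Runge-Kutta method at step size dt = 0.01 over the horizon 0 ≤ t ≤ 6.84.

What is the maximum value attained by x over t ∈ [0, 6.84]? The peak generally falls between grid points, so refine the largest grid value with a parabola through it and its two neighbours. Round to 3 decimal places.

t=0.000: state=(1.240, 0.430)
step 1 (dt=0.01): k1=(0.430, -1.424), k2=(0.423, -1.425), k3=(0.423, -1.425), k4=(0.416, -1.426); state += dt/6·(k1+2k2+2k3+k4)
t=0.010: state=(1.244, 0.416)
t=0.020: state=(1.248, 0.401)
t=0.030: state=(1.252, 0.387)
continuing one RK4 step at a time; state shown every 25 steps (Δt=0.25):
t=0.250: state=(1.303, 0.079)
t=0.500: state=(1.283, -0.235)
t=0.750: state=(1.189, -0.506)
t=1.000: state=(1.032, -0.755)
t=1.250: state=(0.811, -1.013)
t=1.500: state=(0.522, -1.307)
t=1.750: state=(0.153, -1.650)
t=2.000: state=(-0.303, -1.988)
t=2.250: state=(-0.824, -2.122)
t=2.500: state=(-1.323, -1.783)
t=2.750: state=(-1.681, -1.043)
t=3.000: state=(-1.847, -0.319)
t=3.250: state=(-1.860, 0.173)
t=3.500: state=(-1.776, 0.475)
t=3.750: state=(-1.630, 0.681)
t=4.000: state=(-1.438, 0.858)
t=4.250: state=(-1.200, 1.048)
t=4.500: state=(-0.910, 1.285)
t=4.750: state=(-0.551, 1.599)
t=5.000: state=(-0.103, 1.996)
t=5.250: state=(0.445, 2.368)
t=5.500: state=(1.051, 2.379)
t=5.750: state=(1.577, 1.733)
t=6.000: state=(1.892, 0.789)
t=6.250: state=(1.993, 0.077)
t=6.500: state=(1.956, -0.333)
t=6.750: state=(1.840, -0.570)
t=6.840: state=(1.786, -0.635)
largest grid value and its neighbours: x(6.280)=1.99414, x(6.290)=1.99417, x(6.300)=1.99401
parabola through these three points peaks at t≈6.287 with x≈1.99418

max x = 1.994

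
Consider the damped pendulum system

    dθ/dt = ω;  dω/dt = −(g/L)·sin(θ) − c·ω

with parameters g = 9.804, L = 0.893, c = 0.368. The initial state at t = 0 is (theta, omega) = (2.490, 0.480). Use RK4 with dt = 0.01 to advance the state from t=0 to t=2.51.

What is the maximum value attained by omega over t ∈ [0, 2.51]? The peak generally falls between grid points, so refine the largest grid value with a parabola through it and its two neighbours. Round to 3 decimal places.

max omega = 4.688

t=0.000: state=(2.490, 0.480)
step 1 (dt=0.01): k1=(0.480, -6.835), k2=(0.446, -6.801), k3=(0.446, -6.803), k4=(0.412, -6.771); state += dt/6·(k1+2k2+2k3+k4)
t=0.010: state=(2.494, 0.412)
t=0.020: state=(2.498, 0.345)
t=0.030: state=(2.501, 0.278)
continuing one RK4 step at a time; state shown every 10 steps (Δt=0.1):
t=0.100: state=(2.505, -0.180)
t=0.200: state=(2.454, -0.832)
t=0.300: state=(2.337, -1.528)
t=0.400: state=(2.146, -2.312)
t=0.500: state=(1.871, -3.199)
t=0.600: state=(1.504, -4.147)
t=0.700: state=(1.044, -5.021)
t=0.800: state=(0.510, -5.589)
t=0.900: state=(-0.056, -5.624)
t=1.000: state=(-0.595, -5.074)
t=1.100: state=(-1.057, -4.098)
t=1.200: state=(-1.409, -2.935)
t=1.300: state=(-1.643, -1.754)
t=1.400: state=(-1.761, -0.624)
t=1.500: state=(-1.770, 0.454)
t=1.600: state=(-1.672, 1.502)
t=1.700: state=(-1.470, 2.524)
t=1.800: state=(-1.169, 3.474)
t=1.900: state=(-0.781, 4.239)
t=2.000: state=(-0.333, 4.653)
t=2.100: state=(0.133, 4.589)
t=2.200: state=(0.569, 4.050)
t=2.300: state=(0.932, 3.166)
t=2.400: state=(1.196, 2.107)
t=2.500: state=(1.351, 0.998)
t=2.510: state=(1.361, 0.888)
largest grid value and its neighbours: omega(2.030)=4.68674, omega(2.040)=4.68801, omega(2.050)=4.68419
parabola through these three points peaks at t≈2.037 with omega≈4.68817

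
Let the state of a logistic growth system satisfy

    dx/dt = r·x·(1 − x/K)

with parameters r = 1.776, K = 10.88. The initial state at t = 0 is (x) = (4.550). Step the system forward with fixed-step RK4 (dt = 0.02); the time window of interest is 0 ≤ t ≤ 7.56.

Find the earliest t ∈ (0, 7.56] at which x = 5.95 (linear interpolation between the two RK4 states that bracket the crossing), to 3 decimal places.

t=0.000: state=(4.550)
step 1 (dt=0.02): k1=(4.701), k2=(4.715), k3=(4.715), k4=(4.727); state += dt/6·(k1+2k2+2k3+k4)
t=0.020: state=(4.644)
t=0.040: state=(4.739)
t=0.060: state=(4.834)
t=0.280: state=(5.893)
next step: t=0.300: state=(5.989) — x has crossed 5.95
linear interpolation between t=0.280 (5.89348) and t=0.300 (5.98927) → t≈0.292

t = 0.292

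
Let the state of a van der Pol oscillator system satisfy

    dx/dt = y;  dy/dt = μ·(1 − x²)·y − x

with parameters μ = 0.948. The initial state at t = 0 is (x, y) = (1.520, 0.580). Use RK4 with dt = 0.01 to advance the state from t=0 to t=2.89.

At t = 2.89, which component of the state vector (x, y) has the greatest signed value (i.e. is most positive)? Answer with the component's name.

largest component: y

t=0.000: state=(1.520, 0.580)
step 1 (dt=0.01): k1=(0.580, -2.241), k2=(0.569, -2.234), k3=(0.569, -2.234), k4=(0.558, -2.228); state += dt/6·(k1+2k2+2k3+k4)
t=0.010: state=(1.526, 0.558)
t=0.020: state=(1.531, 0.535)
t=0.030: state=(1.536, 0.513)
continuing one RK4 step at a time; state shown every 10 steps (Δt=0.1):
t=0.100: state=(1.567, 0.364)
t=0.200: state=(1.593, 0.168)
t=0.300: state=(1.601, -0.004)
t=0.400: state=(1.594, -0.152)
t=0.500: state=(1.572, -0.279)
t=0.600: state=(1.538, -0.390)
t=0.700: state=(1.494, -0.487)
t=0.800: state=(1.441, -0.576)
t=0.900: state=(1.379, -0.659)
t=1.000: state=(1.309, -0.740)
t=1.100: state=(1.231, -0.822)
t=1.200: state=(1.145, -0.907)
t=1.300: state=(1.050, -0.998)
t=1.400: state=(0.945, -1.098)
t=1.500: state=(0.830, -1.210)
t=1.600: state=(0.703, -1.337)
t=1.700: state=(0.562, -1.480)
t=1.800: state=(0.406, -1.641)
t=1.900: state=(0.233, -1.820)
t=2.000: state=(0.042, -2.012)
t=2.100: state=(-0.169, -2.204)
t=2.200: state=(-0.398, -2.374)
t=2.300: state=(-0.642, -2.490)
t=2.400: state=(-0.893, -2.509)
t=2.500: state=(-1.140, -2.399)
t=2.600: state=(-1.368, -2.148)
t=2.700: state=(-1.566, -1.785)
t=2.800: state=(-1.723, -1.365)
t=2.890: state=(-1.829, -0.989)
compare at T: x=-1.829, y=-0.989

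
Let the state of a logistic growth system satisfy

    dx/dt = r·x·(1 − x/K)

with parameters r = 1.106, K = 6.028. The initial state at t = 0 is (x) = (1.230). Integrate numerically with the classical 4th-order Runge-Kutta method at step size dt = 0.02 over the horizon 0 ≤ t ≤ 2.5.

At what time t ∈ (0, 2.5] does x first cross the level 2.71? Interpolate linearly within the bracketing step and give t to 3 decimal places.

t = 1.048

t=0.000: state=(1.230)
step 1 (dt=0.02): k1=(1.083), k2=(1.090), k3=(1.090), k4=(1.097); state += dt/6·(k1+2k2+2k3+k4)
t=0.020: state=(1.252)
t=0.040: state=(1.274)
t=0.060: state=(1.296)
continuing one RK4 step at a time; state shown every 5 steps (Δt=0.1):
t=0.100: state=(1.342)
t=0.200: state=(1.461)
t=0.300: state=(1.587)
t=0.400: state=(1.719)
t=0.500: state=(1.858)
t=0.600: state=(2.003)
t=0.700: state=(2.154)
t=0.800: state=(2.309)
t=0.900: state=(2.469)
t=1.000: state=(2.632)
t=1.040: state=(2.697)
next step: t=1.060: state=(2.730) — x has crossed 2.71
linear interpolation between t=1.040 (2.69728) and t=1.060 (2.73028) → t≈1.048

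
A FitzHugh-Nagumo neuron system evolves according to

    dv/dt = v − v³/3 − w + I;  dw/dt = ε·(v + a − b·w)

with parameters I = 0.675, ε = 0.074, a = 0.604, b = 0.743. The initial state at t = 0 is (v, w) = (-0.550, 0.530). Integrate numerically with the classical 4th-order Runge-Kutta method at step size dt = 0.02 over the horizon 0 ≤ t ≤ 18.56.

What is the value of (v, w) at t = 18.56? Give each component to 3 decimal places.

t=0.000: state=(-0.550, 0.530)
step 1 (dt=0.02): k1=(-0.350, -0.025), k2=(-0.352, -0.025), k3=(-0.352, -0.025), k4=(-0.354, -0.026); state += dt/6·(k1+2k2+2k3+k4)
t=0.020: state=(-0.557, 0.529)
t=0.040: state=(-0.564, 0.529)
t=0.060: state=(-0.571, 0.528)
continuing one RK4 step at a time; state shown every 50 steps (Δt=1):
t=1.000: state=(-0.988, 0.490)
t=2.000: state=(-1.378, 0.421)
t=3.000: state=(-1.504, 0.337)
t=4.000: state=(-1.493, 0.254)
t=5.000: state=(-1.444, 0.178)
t=6.000: state=(-1.383, 0.110)
t=7.000: state=(-1.317, 0.051)
t=8.000: state=(-1.245, -0.001)
t=9.000: state=(-1.167, -0.044)
t=10.000: state=(-1.080, -0.079)
t=11.000: state=(-0.976, -0.106)
t=12.000: state=(-0.845, -0.122)
t=13.000: state=(-0.654, -0.127)
t=14.000: state=(-0.313, -0.113)
t=15.000: state=(0.472, -0.061)
t=16.000: state=(1.665, 0.066)
t=17.000: state=(1.918, 0.239)
t=18.000: state=(1.877, 0.407)
t=18.560: state=(1.843, 0.495)

(v, w) = (1.843, 0.495)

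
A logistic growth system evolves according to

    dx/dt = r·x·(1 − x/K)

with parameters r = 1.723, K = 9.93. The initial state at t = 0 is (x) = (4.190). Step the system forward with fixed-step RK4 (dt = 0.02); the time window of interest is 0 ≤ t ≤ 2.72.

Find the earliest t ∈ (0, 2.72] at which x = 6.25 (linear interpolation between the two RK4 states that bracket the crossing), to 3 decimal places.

t=0.000: state=(4.190)
step 1 (dt=0.02): k1=(4.173), k2=(4.184), k3=(4.184), k4=(4.194); state += dt/6·(k1+2k2+2k3+k4)
t=0.020: state=(4.274)
t=0.040: state=(4.358)
t=0.060: state=(4.442)
continuing one RK4 step at a time; state shown every 5 steps (Δt=0.1):
t=0.100: state=(4.612)
t=0.200: state=(5.039)
t=0.300: state=(5.465)
t=0.400: state=(5.884)
t=0.480: state=(6.210)
next step: t=0.500: state=(6.289) — x has crossed 6.25
linear interpolation between t=0.480 (6.20964) and t=0.500 (6.28946) → t≈0.490

t = 0.490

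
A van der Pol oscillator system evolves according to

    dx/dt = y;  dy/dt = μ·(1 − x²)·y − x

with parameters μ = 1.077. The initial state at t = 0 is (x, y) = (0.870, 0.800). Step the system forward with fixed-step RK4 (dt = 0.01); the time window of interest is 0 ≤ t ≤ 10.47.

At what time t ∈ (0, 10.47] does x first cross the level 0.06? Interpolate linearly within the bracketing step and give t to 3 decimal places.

t=0.000: state=(0.870, 0.800)
step 1 (dt=0.01): k1=(0.800, -0.661), k2=(0.797, -0.671), k3=(0.797, -0.671), k4=(0.793, -0.682); state += dt/6·(k1+2k2+2k3+k4)
t=0.010: state=(0.878, 0.793)
t=0.020: state=(0.886, 0.786)
t=0.030: state=(0.894, 0.779)
continuing one RK4 step at a time; state shown every 50 steps (Δt=0.5):
t=0.500: state=(1.151, 0.275)
t=1.000: state=(1.139, -0.305)
t=1.500: state=(0.860, -0.814)
t=2.000: state=(0.294, -1.507)
t=2.140: state=(0.065, -1.770)
next step: t=2.150: state=(0.047, -1.790) — x has crossed 0.06
linear interpolation between t=2.140 (0.06524) and t=2.150 (0.04744) → t≈2.143

t = 2.143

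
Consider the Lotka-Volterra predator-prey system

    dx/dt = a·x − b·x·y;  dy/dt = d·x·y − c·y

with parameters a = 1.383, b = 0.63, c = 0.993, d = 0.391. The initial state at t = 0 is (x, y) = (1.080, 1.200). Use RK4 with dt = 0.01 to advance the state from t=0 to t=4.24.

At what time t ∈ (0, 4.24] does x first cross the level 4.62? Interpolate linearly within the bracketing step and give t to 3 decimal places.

t = 1.832

t=0.000: state=(1.080, 1.200)
step 1 (dt=0.01): k1=(0.677, -0.685), k2=(0.682, -0.681), k3=(0.682, -0.681), k4=(0.686, -0.678); state += dt/6·(k1+2k2+2k3+k4)
t=0.010: state=(1.087, 1.193)
t=0.020: state=(1.094, 1.186)
t=0.030: state=(1.101, 1.180)
continuing one RK4 step at a time; state shown every 20 steps (Δt=0.2):
t=0.200: state=(1.234, 1.077)
t=0.400: state=(1.430, 0.979)
t=0.600: state=(1.675, 0.906)
t=0.800: state=(1.977, 0.857)
t=1.000: state=(2.344, 0.831)
t=1.200: state=(2.785, 0.833)
t=1.400: state=(3.301, 0.866)
t=1.600: state=(3.886, 0.940)
t=1.800: state=(4.518, 1.070)
t=1.830: state=(4.614, 1.096)
next step: t=1.840: state=(4.646, 1.105) — x has crossed 4.62
linear interpolation between t=1.830 (4.61442) and t=1.840 (4.64636) → t≈1.832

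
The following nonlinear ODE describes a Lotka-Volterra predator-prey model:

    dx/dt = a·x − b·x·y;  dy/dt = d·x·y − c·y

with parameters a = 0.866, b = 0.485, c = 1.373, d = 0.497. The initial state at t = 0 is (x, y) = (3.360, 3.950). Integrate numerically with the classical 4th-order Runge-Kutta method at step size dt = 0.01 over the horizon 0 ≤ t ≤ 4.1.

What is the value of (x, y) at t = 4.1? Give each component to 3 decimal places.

(x, y) = (3.441, 0.616)

t=0.000: state=(3.360, 3.950)
step 1 (dt=0.01): k1=(-3.527, 1.173), k2=(-3.518, 1.140), k3=(-3.518, 1.140), k4=(-3.509, 1.107); state += dt/6·(k1+2k2+2k3+k4)
t=0.010: state=(3.325, 3.961)
t=0.020: state=(3.290, 3.972)
t=0.030: state=(3.255, 3.982)
continuing one RK4 step at a time; state shown every 20 steps (Δt=0.2):
t=0.200: state=(2.704, 4.054)
t=0.400: state=(2.181, 3.922)
t=0.600: state=(1.796, 3.628)
t=0.800: state=(1.530, 3.249)
t=1.000: state=(1.353, 2.847)
t=1.200: state=(1.244, 2.461)
t=1.400: state=(1.186, 2.109)
t=1.600: state=(1.167, 1.801)
t=1.800: state=(1.181, 1.537)
t=2.000: state=(1.223, 1.316)
t=2.200: state=(1.292, 1.133)
t=2.400: state=(1.386, 0.983)
t=2.600: state=(1.508, 0.863)
t=2.800: state=(1.657, 0.767)
t=3.000: state=(1.836, 0.693)
t=3.200: state=(2.047, 0.638)
t=3.400: state=(2.292, 0.602)
t=3.600: state=(2.574, 0.582)
t=3.800: state=(2.893, 0.580)
t=4.000: state=(3.250, 0.598)
t=4.100: state=(3.441, 0.616)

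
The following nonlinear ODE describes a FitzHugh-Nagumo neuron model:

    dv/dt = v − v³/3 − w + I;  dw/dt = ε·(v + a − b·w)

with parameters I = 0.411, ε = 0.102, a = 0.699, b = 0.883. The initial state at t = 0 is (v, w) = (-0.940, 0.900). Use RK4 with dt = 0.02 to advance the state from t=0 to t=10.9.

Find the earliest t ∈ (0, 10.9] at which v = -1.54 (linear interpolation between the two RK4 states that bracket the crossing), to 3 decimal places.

t=0.000: state=(-0.940, 0.900)
step 1 (dt=0.02): k1=(-1.152, -0.106), k2=(-1.152, -0.107), k3=(-1.152, -0.107), k4=(-1.152, -0.108); state += dt/6·(k1+2k2+2k3+k4)
t=0.020: state=(-0.963, 0.898)
t=0.040: state=(-0.986, 0.896)
t=0.060: state=(-1.009, 0.893)
continuing one RK4 step at a time; state shown every 25 steps (Δt=0.5):
t=0.500: state=(-1.464, 0.835)
t=0.580: state=(-1.527, 0.822)
next step: t=0.600: state=(-1.542, 0.819) — v has crossed -1.54
linear interpolation between t=0.580 (-1.52732) and t=0.600 (-1.54210) → t≈0.597

t = 0.597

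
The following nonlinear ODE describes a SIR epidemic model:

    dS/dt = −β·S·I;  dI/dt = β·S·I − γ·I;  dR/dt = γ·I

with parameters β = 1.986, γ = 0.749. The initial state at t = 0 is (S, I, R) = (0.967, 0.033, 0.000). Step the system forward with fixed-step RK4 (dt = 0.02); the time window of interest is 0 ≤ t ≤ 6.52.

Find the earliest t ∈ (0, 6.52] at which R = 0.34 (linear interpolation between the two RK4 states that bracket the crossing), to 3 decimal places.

t = 2.993

t=0.000: state=(0.967, 0.033, 0.000)
step 1 (dt=0.02): k1=(-0.063, 0.039, 0.025), k2=(-0.064, 0.039, 0.025), k3=(-0.064, 0.039, 0.025), k4=(-0.065, 0.039, 0.025); state += dt/6·(k1+2k2+2k3+k4)
t=0.020: state=(0.966, 0.034, 0.001)
t=0.040: state=(0.964, 0.035, 0.001)
t=0.060: state=(0.963, 0.035, 0.002)
continuing one RK4 step at a time; state shown every 25 steps (Δt=0.5):
t=0.500: state=(0.925, 0.058, 0.017)
t=1.000: state=(0.858, 0.097, 0.045)
t=1.500: state=(0.759, 0.149, 0.091)
t=2.000: state=(0.636, 0.206, 0.158)
t=2.500: state=(0.507, 0.250, 0.244)
t=2.980: state=(0.395, 0.267, 0.337)
next step: t=3.000: state=(0.391, 0.268, 0.341) — R has crossed 0.34
linear interpolation between t=2.980 (0.33744) and t=3.000 (0.34144) → t≈2.993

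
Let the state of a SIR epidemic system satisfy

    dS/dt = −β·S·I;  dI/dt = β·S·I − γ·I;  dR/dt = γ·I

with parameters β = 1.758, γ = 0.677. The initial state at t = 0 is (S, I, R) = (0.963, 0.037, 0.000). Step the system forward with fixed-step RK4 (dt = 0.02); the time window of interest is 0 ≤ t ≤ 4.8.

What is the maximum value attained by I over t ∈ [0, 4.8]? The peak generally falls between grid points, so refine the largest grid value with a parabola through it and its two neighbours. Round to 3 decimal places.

t=0.000: state=(0.963, 0.037, 0.000)
step 1 (dt=0.02): k1=(-0.063, 0.038, 0.025), k2=(-0.063, 0.038, 0.025), k3=(-0.063, 0.038, 0.025), k4=(-0.064, 0.038, 0.026); state += dt/6·(k1+2k2+2k3+k4)
t=0.020: state=(0.962, 0.038, 0.001)
t=0.040: state=(0.960, 0.039, 0.001)
t=0.060: state=(0.959, 0.039, 0.002)
continuing one RK4 step at a time; state shown every 10 steps (Δt=0.2):
t=0.200: state=(0.949, 0.045, 0.006)
t=0.400: state=(0.933, 0.055, 0.012)
t=0.600: state=(0.913, 0.066, 0.021)
t=0.800: state=(0.890, 0.080, 0.030)
t=1.000: state=(0.863, 0.095, 0.042)
t=1.200: state=(0.832, 0.111, 0.056)
t=1.400: state=(0.798, 0.130, 0.072)
t=1.600: state=(0.760, 0.149, 0.091)
t=1.800: state=(0.718, 0.169, 0.113)
t=2.000: state=(0.675, 0.188, 0.137)
t=2.200: state=(0.629, 0.207, 0.164)
t=2.400: state=(0.584, 0.224, 0.193)
t=2.600: state=(0.538, 0.238, 0.224)
t=2.800: state=(0.494, 0.249, 0.257)
t=3.000: state=(0.452, 0.257, 0.291)
t=3.200: state=(0.412, 0.261, 0.327)
t=3.400: state=(0.376, 0.262, 0.362)
t=3.600: state=(0.343, 0.259, 0.397)
t=3.800: state=(0.314, 0.254, 0.432)
t=4.000: state=(0.287, 0.247, 0.466)
t=4.200: state=(0.264, 0.237, 0.499)
t=4.400: state=(0.243, 0.227, 0.530)
t=4.600: state=(0.225, 0.215, 0.560)
t=4.800: state=(0.209, 0.203, 0.588)
largest grid value and its neighbours: I(3.320)=0.26190, I(3.340)=0.26194, I(3.360)=0.26193
parabola through these three points peaks at t≈3.349 with I≈0.26194

max I = 0.262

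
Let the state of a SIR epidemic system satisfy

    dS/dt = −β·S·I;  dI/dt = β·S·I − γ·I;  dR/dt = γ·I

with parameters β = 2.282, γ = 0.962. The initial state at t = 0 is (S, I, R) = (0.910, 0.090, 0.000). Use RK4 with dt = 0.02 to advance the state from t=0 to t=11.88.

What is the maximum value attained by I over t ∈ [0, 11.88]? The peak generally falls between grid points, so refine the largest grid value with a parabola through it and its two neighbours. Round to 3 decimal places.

max I = 0.254

t=0.000: state=(0.910, 0.090, 0.000)
step 1 (dt=0.02): k1=(-0.187, 0.100, 0.087), k2=(-0.189, 0.101, 0.088), k3=(-0.189, 0.101, 0.088), k4=(-0.190, 0.102, 0.089); state += dt/6·(k1+2k2+2k3+k4)
t=0.020: state=(0.906, 0.092, 0.002)
t=0.040: state=(0.902, 0.094, 0.004)
t=0.060: state=(0.898, 0.096, 0.005)
continuing one RK4 step at a time; state shown every 25 steps (Δt=0.5):
t=0.500: state=(0.796, 0.148, 0.057)
t=1.000: state=(0.649, 0.209, 0.143)
t=1.500: state=(0.498, 0.248, 0.254)
t=2.000: state=(0.374, 0.251, 0.375)
t=2.500: state=(0.284, 0.225, 0.491)
t=3.000: state=(0.225, 0.186, 0.590)
t=3.500: state=(0.186, 0.145, 0.669)
t=4.000: state=(0.161, 0.109, 0.730)
t=4.500: state=(0.145, 0.080, 0.775)
t=5.000: state=(0.134, 0.058, 0.808)
t=5.500: state=(0.126, 0.042, 0.832)
t=6.000: state=(0.121, 0.030, 0.849)
t=6.500: state=(0.118, 0.021, 0.861)
t=7.000: state=(0.116, 0.015, 0.869)
t=7.500: state=(0.114, 0.010, 0.875)
t=8.000: state=(0.113, 0.007, 0.880)
t=8.500: state=(0.112, 0.005, 0.883)
t=9.000: state=(0.112, 0.004, 0.885)
t=9.500: state=(0.111, 0.003, 0.886)
t=10.000: state=(0.111, 0.002, 0.887)
t=10.500: state=(0.111, 0.001, 0.888)
t=11.000: state=(0.111, 0.001, 0.889)
t=11.500: state=(0.110, 0.001, 0.889)
t=11.880: state=(0.110, 0.000, 0.889)
largest grid value and its neighbours: I(1.780)=0.25405, I(1.800)=0.25405, I(1.820)=0.25400
parabola through these three points peaks at t≈1.791 with I≈0.25406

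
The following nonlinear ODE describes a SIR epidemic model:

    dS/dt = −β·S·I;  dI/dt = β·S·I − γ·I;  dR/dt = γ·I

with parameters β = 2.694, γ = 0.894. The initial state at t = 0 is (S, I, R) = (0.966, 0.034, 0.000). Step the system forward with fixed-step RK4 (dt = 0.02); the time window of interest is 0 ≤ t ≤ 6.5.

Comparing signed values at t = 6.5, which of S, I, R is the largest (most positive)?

t=0.000: state=(0.966, 0.034, 0.000)
step 1 (dt=0.02): k1=(-0.088, 0.058, 0.030), k2=(-0.090, 0.059, 0.031), k3=(-0.090, 0.059, 0.031), k4=(-0.091, 0.060, 0.031); state += dt/6·(k1+2k2+2k3+k4)
t=0.020: state=(0.964, 0.035, 0.001)
t=0.040: state=(0.962, 0.036, 0.001)
t=0.060: state=(0.960, 0.038, 0.002)
continuing one RK4 step at a time; state shown every 25 steps (Δt=0.5):
t=0.500: state=(0.900, 0.077, 0.024)
t=1.000: state=(0.774, 0.153, 0.074)
t=1.500: state=(0.591, 0.246, 0.163)
t=2.000: state=(0.405, 0.307, 0.289)
t=2.500: state=(0.266, 0.306, 0.428)
t=3.000: state=(0.181, 0.263, 0.556)
t=3.500: state=(0.132, 0.207, 0.661)
t=4.000: state=(0.103, 0.155, 0.742)
t=4.500: state=(0.086, 0.113, 0.801)
t=5.000: state=(0.076, 0.080, 0.844)
t=5.500: state=(0.069, 0.057, 0.874)
t=6.000: state=(0.065, 0.040, 0.895)
t=6.500: state=(0.062, 0.028, 0.910)
compare at T: S=0.062, I=0.028, R=0.910

largest component: R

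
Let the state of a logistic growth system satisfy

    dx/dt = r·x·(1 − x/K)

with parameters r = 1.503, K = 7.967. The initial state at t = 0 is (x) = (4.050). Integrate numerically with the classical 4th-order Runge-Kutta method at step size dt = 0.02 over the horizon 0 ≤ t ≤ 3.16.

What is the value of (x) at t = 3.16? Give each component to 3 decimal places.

t=0.000: state=(4.050)
step 1 (dt=0.02): k1=(2.993), k2=(2.992), k3=(2.992), k4=(2.991); state += dt/6·(k1+2k2+2k3+k4)
t=0.020: state=(4.110)
t=0.040: state=(4.170)
t=0.060: state=(4.229)
continuing one RK4 step at a time; state shown every 10 steps (Δt=0.2):
t=0.200: state=(4.643)
t=0.400: state=(5.207)
t=0.600: state=(5.721)
t=0.800: state=(6.173)
t=1.000: state=(6.556)
t=1.200: state=(6.872)
t=1.400: state=(7.127)
t=1.600: state=(7.327)
t=1.800: state=(7.483)
t=2.000: state=(7.603)
t=2.200: state=(7.694)
t=2.400: state=(7.763)
t=2.600: state=(7.815)
t=2.800: state=(7.854)
t=3.000: state=(7.883)
t=3.160: state=(7.901)

(x) = (7.901)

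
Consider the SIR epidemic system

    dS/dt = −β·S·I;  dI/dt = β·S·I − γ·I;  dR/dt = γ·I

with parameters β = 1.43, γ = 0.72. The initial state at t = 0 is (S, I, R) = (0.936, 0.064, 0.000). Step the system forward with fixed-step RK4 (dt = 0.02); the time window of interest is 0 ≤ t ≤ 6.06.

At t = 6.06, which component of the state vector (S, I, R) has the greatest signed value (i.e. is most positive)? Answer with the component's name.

largest component: R

t=0.000: state=(0.936, 0.064, 0.000)
step 1 (dt=0.02): k1=(-0.086, 0.040, 0.046), k2=(-0.086, 0.040, 0.046), k3=(-0.086, 0.040, 0.046), k4=(-0.087, 0.040, 0.047); state += dt/6·(k1+2k2+2k3+k4)
t=0.020: state=(0.934, 0.065, 0.001)
t=0.040: state=(0.933, 0.066, 0.002)
t=0.060: state=(0.931, 0.066, 0.003)
continuing one RK4 step at a time; state shown every 10 steps (Δt=0.2):
t=0.200: state=(0.918, 0.072, 0.010)
t=0.400: state=(0.898, 0.081, 0.021)
t=0.600: state=(0.876, 0.091, 0.033)
t=0.800: state=(0.853, 0.100, 0.047)
t=1.000: state=(0.827, 0.111, 0.062)
t=1.200: state=(0.800, 0.121, 0.079)
t=1.400: state=(0.772, 0.131, 0.097)
t=1.600: state=(0.743, 0.141, 0.116)
t=1.800: state=(0.712, 0.150, 0.137)
t=2.000: state=(0.682, 0.159, 0.160)
t=2.200: state=(0.651, 0.166, 0.183)
t=2.400: state=(0.620, 0.173, 0.207)
t=2.600: state=(0.590, 0.178, 0.233)
t=2.800: state=(0.560, 0.181, 0.259)
t=3.000: state=(0.532, 0.184, 0.285)
t=3.200: state=(0.504, 0.184, 0.311)
t=3.400: state=(0.478, 0.184, 0.338)
t=3.600: state=(0.454, 0.182, 0.364)
t=3.800: state=(0.431, 0.179, 0.390)
t=4.000: state=(0.410, 0.174, 0.416)
t=4.200: state=(0.390, 0.169, 0.440)
t=4.400: state=(0.372, 0.163, 0.464)
t=4.600: state=(0.356, 0.157, 0.487)
t=4.800: state=(0.340, 0.150, 0.510)
t=5.000: state=(0.326, 0.143, 0.531)
t=5.200: state=(0.313, 0.136, 0.551)
t=5.400: state=(0.302, 0.128, 0.570)
t=5.600: state=(0.291, 0.121, 0.588)
t=5.800: state=(0.282, 0.114, 0.605)
t=6.000: state=(0.273, 0.107, 0.620)
t=6.060: state=(0.270, 0.104, 0.625)
compare at T: S=0.270, I=0.104, R=0.625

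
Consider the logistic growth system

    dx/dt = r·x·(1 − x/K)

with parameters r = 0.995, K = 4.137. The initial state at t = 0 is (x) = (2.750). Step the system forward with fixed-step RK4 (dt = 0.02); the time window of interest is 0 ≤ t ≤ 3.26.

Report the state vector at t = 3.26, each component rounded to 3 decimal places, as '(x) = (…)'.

t=0.000: state=(2.750)
step 1 (dt=0.02): k1=(0.917), k2=(0.914), k3=(0.914), k4=(0.911); state += dt/6·(k1+2k2+2k3+k4)
t=0.020: state=(2.768)
t=0.040: state=(2.786)
t=0.060: state=(2.804)
continuing one RK4 step at a time; state shown every 10 steps (Δt=0.2):
t=0.200: state=(2.927)
t=0.400: state=(3.090)
t=0.600: state=(3.238)
t=0.800: state=(3.370)
t=1.000: state=(3.487)
t=1.200: state=(3.589)
t=1.400: state=(3.677)
t=1.600: state=(3.752)
t=1.800: state=(3.816)
t=2.000: state=(3.870)
t=2.200: state=(3.916)
t=2.400: state=(3.954)
t=2.600: state=(3.986)
t=2.800: state=(4.012)
t=3.000: state=(4.034)
t=3.200: state=(4.052)
t=3.260: state=(4.057)

(x) = (4.057)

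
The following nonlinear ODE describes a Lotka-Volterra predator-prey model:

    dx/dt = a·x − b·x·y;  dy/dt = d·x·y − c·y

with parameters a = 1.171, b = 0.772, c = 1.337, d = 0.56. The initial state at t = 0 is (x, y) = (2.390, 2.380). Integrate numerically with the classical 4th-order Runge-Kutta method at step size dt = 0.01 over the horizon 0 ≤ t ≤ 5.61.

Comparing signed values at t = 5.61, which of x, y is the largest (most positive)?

t=0.000: state=(2.390, 2.380)
step 1 (dt=0.01): k1=(-1.593, 0.003), k2=(-1.587, -0.007), k3=(-1.587, -0.007), k4=(-1.582, -0.018); state += dt/6·(k1+2k2+2k3+k4)
t=0.010: state=(2.374, 2.380)
t=0.020: state=(2.358, 2.380)
t=0.030: state=(2.343, 2.379)
continuing one RK4 step at a time; state shown every 20 steps (Δt=0.2):
t=0.200: state=(2.096, 2.341)
t=0.400: state=(1.860, 2.234)
t=0.600: state=(1.683, 2.084)
t=0.800: state=(1.562, 1.912)
t=1.000: state=(1.490, 1.736)
t=1.200: state=(1.460, 1.567)
t=1.400: state=(1.466, 1.412)
t=1.600: state=(1.506, 1.276)
t=1.800: state=(1.578, 1.160)
t=2.000: state=(1.680, 1.066)
t=2.200: state=(1.812, 0.991)
t=2.400: state=(1.974, 0.938)
t=2.600: state=(2.164, 0.905)
t=2.800: state=(2.382, 0.893)
t=3.000: state=(2.621, 0.904)
t=3.200: state=(2.874, 0.941)
t=3.400: state=(3.126, 1.008)
t=3.600: state=(3.357, 1.110)
t=3.800: state=(3.538, 1.250)
t=4.000: state=(3.637, 1.432)
t=4.200: state=(3.625, 1.647)
t=4.400: state=(3.490, 1.880)
t=4.600: state=(3.243, 2.100)
t=4.800: state=(2.922, 2.271)
t=5.000: state=(2.579, 2.365)
t=5.200: state=(2.259, 2.373)
t=5.400: state=(1.988, 2.302)
t=5.600: state=(1.777, 2.175)
t=5.610: state=(1.769, 2.167)
compare at T: x=1.769, y=2.167

largest component: y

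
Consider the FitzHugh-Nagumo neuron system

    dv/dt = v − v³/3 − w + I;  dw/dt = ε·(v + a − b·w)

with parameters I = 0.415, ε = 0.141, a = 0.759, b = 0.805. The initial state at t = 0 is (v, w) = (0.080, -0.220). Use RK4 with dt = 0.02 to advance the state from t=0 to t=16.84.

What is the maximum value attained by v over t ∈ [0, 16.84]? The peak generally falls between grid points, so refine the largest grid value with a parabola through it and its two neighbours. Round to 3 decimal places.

t=0.000: state=(0.080, -0.220)
step 1 (dt=0.02): k1=(0.715, 0.143), k2=(0.720, 0.144), k3=(0.721, 0.144), k4=(0.726, 0.145); state += dt/6·(k1+2k2+2k3+k4)
t=0.020: state=(0.094, -0.217)
t=0.040: state=(0.109, -0.214)
t=0.060: state=(0.124, -0.211)
continuing one RK4 step at a time; state shown every 50 steps (Δt=1):
t=1.000: state=(1.064, -0.023)
t=2.000: state=(1.712, 0.278)
t=3.000: state=(1.702, 0.580)
t=4.000: state=(1.572, 0.837)
t=5.000: state=(1.417, 1.048)
t=6.000: state=(1.240, 1.214)
t=7.000: state=(1.020, 1.335)
t=8.000: state=(0.702, 1.409)
t=9.000: state=(0.095, 1.417)
t=10.000: state=(-1.247, 1.296)
t=11.000: state=(-1.948, 1.027)
t=12.000: state=(-1.915, 0.759)
t=13.000: state=(-1.827, 0.529)
t=14.000: state=(-1.737, 0.336)
t=15.000: state=(-1.650, 0.176)
t=16.000: state=(-1.565, 0.044)
t=16.840: state=(-1.496, -0.047)
largest grid value and its neighbours: v(2.360)=1.74123, v(2.380)=1.74128, v(2.400)=1.74121
parabola through these three points peaks at t≈2.379 with v≈1.74128

max v = 1.741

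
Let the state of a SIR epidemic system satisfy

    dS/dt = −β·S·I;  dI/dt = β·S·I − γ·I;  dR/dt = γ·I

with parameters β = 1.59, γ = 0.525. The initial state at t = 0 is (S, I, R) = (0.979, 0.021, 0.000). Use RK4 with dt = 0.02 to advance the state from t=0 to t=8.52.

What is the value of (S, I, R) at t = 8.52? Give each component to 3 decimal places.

t=0.000: state=(0.979, 0.021, 0.000)
step 1 (dt=0.02): k1=(-0.033, 0.022, 0.011), k2=(-0.033, 0.022, 0.011), k3=(-0.033, 0.022, 0.011), k4=(-0.033, 0.022, 0.011); state += dt/6·(k1+2k2+2k3+k4)
t=0.020: state=(0.978, 0.021, 0.000)
t=0.040: state=(0.978, 0.022, 0.000)
t=0.060: state=(0.977, 0.022, 0.001)
continuing one RK4 step at a time; state shown every 25 steps (Δt=0.5):
t=0.500: state=(0.958, 0.035, 0.007)
t=1.000: state=(0.924, 0.057, 0.019)
t=1.500: state=(0.873, 0.089, 0.038)
t=2.000: state=(0.799, 0.134, 0.067)
t=2.500: state=(0.704, 0.187, 0.109)
t=3.000: state=(0.593, 0.241, 0.165)
t=3.500: state=(0.481, 0.284, 0.235)
t=4.000: state=(0.380, 0.308, 0.313)
t=4.500: state=(0.297, 0.309, 0.394)
t=5.000: state=(0.233, 0.293, 0.474)
t=5.500: state=(0.187, 0.266, 0.547)
t=6.000: state=(0.153, 0.234, 0.613)
t=6.500: state=(0.129, 0.201, 0.670)
t=7.000: state=(0.111, 0.170, 0.719)
t=7.500: state=(0.098, 0.142, 0.760)
t=8.000: state=(0.088, 0.118, 0.794)
t=8.500: state=(0.081, 0.097, 0.822)
t=8.520: state=(0.081, 0.096, 0.823)

(S, I, R) = (0.081, 0.096, 0.823)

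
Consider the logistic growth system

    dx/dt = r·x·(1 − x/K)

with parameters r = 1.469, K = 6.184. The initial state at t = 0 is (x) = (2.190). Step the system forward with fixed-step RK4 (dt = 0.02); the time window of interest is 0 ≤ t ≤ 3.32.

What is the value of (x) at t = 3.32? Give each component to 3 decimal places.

(x) = (6.099)

t=0.000: state=(2.190)
step 1 (dt=0.02): k1=(2.078), k2=(2.087), k3=(2.087), k4=(2.095); state += dt/6·(k1+2k2+2k3+k4)
t=0.020: state=(2.232)
t=0.040: state=(2.274)
t=0.060: state=(2.316)
continuing one RK4 step at a time; state shown every 10 steps (Δt=0.2):
t=0.200: state=(2.621)
t=0.400: state=(3.071)
t=0.600: state=(3.523)
t=0.800: state=(3.956)
t=1.000: state=(4.356)
t=1.200: state=(4.710)
t=1.400: state=(5.014)
t=1.600: state=(5.268)
t=1.800: state=(5.475)
t=2.000: state=(5.639)
t=2.200: state=(5.769)
t=2.400: state=(5.869)
t=2.600: state=(5.946)
t=2.800: state=(6.005)
t=3.000: state=(6.049)
t=3.200: state=(6.083)
t=3.320: state=(6.099)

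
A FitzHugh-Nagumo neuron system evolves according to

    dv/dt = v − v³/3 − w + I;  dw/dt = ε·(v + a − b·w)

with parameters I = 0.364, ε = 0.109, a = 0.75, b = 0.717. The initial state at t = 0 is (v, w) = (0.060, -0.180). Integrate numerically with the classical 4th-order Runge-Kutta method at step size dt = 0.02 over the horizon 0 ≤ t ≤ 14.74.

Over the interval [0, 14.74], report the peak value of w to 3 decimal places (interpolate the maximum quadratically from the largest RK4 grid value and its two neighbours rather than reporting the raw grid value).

max w = 1.368

t=0.000: state=(0.060, -0.180)
step 1 (dt=0.02): k1=(0.604, 0.102), k2=(0.609, 0.103), k3=(0.609, 0.103), k4=(0.614, 0.104); state += dt/6·(k1+2k2+2k3+k4)
t=0.020: state=(0.072, -0.178)
t=0.040: state=(0.085, -0.176)
t=0.060: state=(0.097, -0.174)
continuing one RK4 step at a time; state shown every 25 steps (Δt=0.5):
t=0.500: state=(0.431, -0.120)
t=1.000: state=(0.933, -0.040)
t=1.500: state=(1.413, 0.065)
t=2.000: state=(1.673, 0.187)
t=2.500: state=(1.743, 0.311)
t=3.000: state=(1.730, 0.433)
t=3.500: state=(1.688, 0.548)
t=4.000: state=(1.635, 0.655)
t=4.500: state=(1.576, 0.756)
t=5.000: state=(1.514, 0.850)
t=5.500: state=(1.448, 0.937)
t=6.000: state=(1.377, 1.016)
t=6.500: state=(1.301, 1.089)
t=7.000: state=(1.218, 1.155)
t=7.500: state=(1.125, 1.213)
t=8.000: state=(1.018, 1.264)
t=8.500: state=(0.888, 1.307)
t=9.000: state=(0.723, 1.340)
t=9.500: state=(0.498, 1.362)
t=10.000: state=(0.159, 1.368)
t=10.500: state=(-0.385, 1.350)
t=11.000: state=(-1.154, 1.298)
t=11.500: state=(-1.767, 1.208)
t=12.000: state=(-1.972, 1.101)
t=12.500: state=(-1.994, 0.992)
t=13.000: state=(-1.972, 0.888)
t=13.500: state=(-1.940, 0.790)
t=14.000: state=(-1.906, 0.697)
t=14.500: state=(-1.872, 0.609)
t=14.740: state=(-1.855, 0.569)
largest grid value and its neighbours: w(9.900)=1.36811, w(9.920)=1.36812, w(9.940)=1.36808
parabola through these three points peaks at t≈9.911 with w≈1.36812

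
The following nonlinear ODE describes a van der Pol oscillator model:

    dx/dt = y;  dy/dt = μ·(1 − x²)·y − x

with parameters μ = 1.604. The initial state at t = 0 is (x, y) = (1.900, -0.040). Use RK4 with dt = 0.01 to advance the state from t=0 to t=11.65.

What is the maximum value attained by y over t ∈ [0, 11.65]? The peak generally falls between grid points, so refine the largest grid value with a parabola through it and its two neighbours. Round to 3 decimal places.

t=0.000: state=(1.900, -0.040)
step 1 (dt=0.01): k1=(-0.040, -1.733), k2=(-0.049, -1.696), k3=(-0.048, -1.697), k4=(-0.057, -1.661); state += dt/6·(k1+2k2+2k3+k4)
t=0.010: state=(1.900, -0.057)
t=0.020: state=(1.899, -0.073)
t=0.030: state=(1.898, -0.089)
continuing one RK4 step at a time; state shown every 50 steps (Δt=0.5):
t=0.500: state=(1.757, -0.424)
t=1.000: state=(1.507, -0.575)
t=1.500: state=(1.168, -0.813)
t=2.000: state=(0.637, -1.415)
t=2.500: state=(-0.430, -3.032)
t=3.000: state=(-1.832, -1.435)
t=3.500: state=(-1.992, 0.238)
t=4.000: state=(-1.812, 0.435)
t=4.500: state=(-1.567, 0.551)
t=5.000: state=(-1.247, 0.752)
t=5.500: state=(-0.769, 1.239)
t=6.000: state=(0.146, 2.648)
t=6.500: state=(1.651, 2.200)
t=7.000: state=(2.011, -0.129)
t=7.500: state=(1.855, -0.413)
t=8.000: state=(1.621, -0.524)
t=8.500: state=(1.320, -0.699)
t=9.000: state=(0.886, -1.097)
t=9.500: state=(0.100, -2.258)
t=10.000: state=(-1.394, -2.900)
t=10.500: state=(-2.016, -0.051)
t=11.000: state=(-1.895, 0.386)
t=11.500: state=(-1.672, 0.500)
t=11.650: state=(-1.594, 0.537)
largest grid value and its neighbours: y(6.240)=3.34280, y(6.250)=3.34409, y(6.260)=3.34175
parabola through these three points peaks at t≈6.249 with y≈3.34412

max y = 3.344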